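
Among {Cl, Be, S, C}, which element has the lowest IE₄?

IE_4 is the cost of taking one more electron from the +3 cation: Cl³⁺ still has 4 valence electrons; Be³⁺ is already 1 electron into the core; S³⁺ still has 3 valence electrons; C³⁺ still has 1 valence electron.
Pulling an electron out of a noble-gas core costs far more than removing a remaining valence electron, so Be sits at the high end of IE_4.
Valence configurations: Cl³⁺ [Ne]3s²3p², S³⁺ [Ne]3s²3p¹, C³⁺ [He]2s¹.
Approximate IE_4 values (kJ/mol): Cl 5159, Be 21007, S 4556, C 6223.
Putting it together, IE_4: S < Cl < C < Be.

S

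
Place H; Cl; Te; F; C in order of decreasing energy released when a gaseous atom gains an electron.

Cl, F, Te, C, H

H is in period 1, group 1; C is in period 2, group 14; F is in period 2, group 17; Cl is in period 3, group 17; Te is in period 5, group 16.
Adding an electron releases more energy for atoms nearer the top right (short of the noble gases).
These span different periods and groups, so the two trends combine.
C > H: period and group pull opposite ways; the across-period shift dominates (122 vs 73 kJ/mol).
Te > C: period and group pull opposite ways; the across-period shift dominates (190 vs 122 kJ/mol).
F > Te: both effects reinforce here, so F is clearly the higher of the two.
Cl > F: this pair runs against the simple trend — see the exception note.
Note the exception: Cl has a higher electron affinity than F, contrary to the simple trend — F's small 2p subshell makes the incoming electron feel strong e⁻–e⁻ repulsion, so Cl actually releases more energy on gaining an electron.
Approximate values (kJ/mol): H 73, C 122, F 328, Cl 349, Te 190.
So from highest to lowest: Cl > F > Te > C > H.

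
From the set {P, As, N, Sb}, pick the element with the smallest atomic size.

N

Atomic radius shrinks across a period as nuclear charge pulls the same shell inward, and grows down a group as new shells are added.
All are in group 15, so atomic radius increases down the group.
The smallest atomic size among these belongs to N.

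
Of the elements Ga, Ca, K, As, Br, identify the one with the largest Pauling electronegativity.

Br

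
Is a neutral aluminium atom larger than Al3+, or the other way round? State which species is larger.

Al

Forming Al3+ removes 3 electrons from Al. Fewer electrons for the same nuclear charge means less shielding and a higher Z_eff on the remaining electrons, and for main-group metals the entire outer shell is lost.
A cation is smaller than its parent atom: Al3+ < Al.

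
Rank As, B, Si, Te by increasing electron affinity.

B is in period 2, group 13; Si is in period 3, group 14; As is in period 4, group 15; Te is in period 5, group 16.
Electron affinity generally becomes more exothermic across a period toward the halogens and less exothermic down a group.
These sit on a diagonal, where the across-period and down-group effects partly cancel.
As > B: period and group pull opposite ways; the across-period shift dominates (78 vs 27 kJ/mol).
Si > As: period and group pull opposite ways; the down-group shift dominates (134 vs 78 kJ/mol).
Te > Si: the two effects oppose for this pair; the across-period effect wins (190 vs 134 kJ/mol).
Tabulated electron affinity (kJ/mol): B 27, Si 134, As 78, Te 190.
So from lowest to highest: B < As < Si < Te.

B < As < Si < Te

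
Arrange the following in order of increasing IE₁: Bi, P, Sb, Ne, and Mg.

Ne is in period 2, group 18; Mg is in period 3, group 2; P is in period 3, group 15; Sb is in period 5, group 15; Bi is in period 6, group 15.
Removing the outermost electron gets harder across a period and easier down a group.
Here both period and group differ, so the two effects have to be weighed against each other.
Mg > Bi: the two effects oppose for this pair; the down-group effect wins (738 vs 703 kJ/mol).
Sb > Mg: the two effects oppose for this pair; the across-period effect wins (831 vs 738 kJ/mol).
P > Sb: P sits above Sb in group 15, so the down-group effect alone puts P higher.
Ne > P: both effects reinforce here, so Ne is clearly the higher of the two.
Approximate values (kJ/mol): Ne 2081, Mg 738, P 1012, Sb 831, Bi 703.
So from lowest to highest: Bi < Mg < Sb < P < Ne.

Bi < Mg < Sb < P < Ne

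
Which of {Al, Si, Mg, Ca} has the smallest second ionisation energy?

Consider each +1 ion: Al⁺ still has 2 valence electrons; Si⁺ still has 3 valence electrons; Mg⁺ still has 1 valence electron; Ca⁺ still has 1 valence electron.
All are still removing valence electrons, so compare the +1 ions as you would atoms: IE_2 generally rises across a period (higher Z_eff) and falls down a group (larger shell), subject to the usual subshell exceptions.
Valence configurations: Al⁺ [Ne]3s², Si⁺ [Ne]3s²3p¹, Mg⁺ [Ne]3s¹, Ca⁺ [Ar]4s¹.
Si⁺ loses a lone 3p electron whereas Al⁺ must break into a filled 3s² pair, so IE_2(Al) > IE_2(Si) even though Si has the higher nuclear charge.
The numbers (kJ/mol): Al 1817, Si 1577, Mg 1451, Ca 1145.
So the second ionization energies run Ca < Mg < Si < Al.

Ca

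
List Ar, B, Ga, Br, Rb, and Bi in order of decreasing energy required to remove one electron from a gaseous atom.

B is in period 2, group 13; Ar is in period 3, group 18; Ga is in period 4, group 13; Br is in period 4, group 17; Rb is in period 5, group 1; Bi is in period 6, group 15.
Removing the outermost electron gets harder across a period and easier down a group.
These span different periods and groups, so the two trends combine.
Ga > Rb: relative to Rb, both the across-period and down-group shifts push Ga's first ionization energy up.
Bi > Ga: period and group pull opposite ways; the across-period shift dominates (703 vs 579 kJ/mol).
B > Bi: period and group pull opposite ways; the down-group shift dominates (801 vs 703 kJ/mol).
Br > B: the two effects oppose for this pair; the across-period effect wins (1140 vs 801 kJ/mol).
Ar > Br: relative to Br, both the across-period and down-group shifts push Ar's first ionization energy up.
Approximate values (kJ/mol): B 801, Ar 1521, Ga 579, Br 1140, Rb 403, Bi 703.
So from highest to lowest: Ar > Br > B > Bi > Ga > Rb.

Ar > Br > B > Bi > Ga > Rb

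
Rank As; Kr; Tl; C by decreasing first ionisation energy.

Kr > C > As > Tl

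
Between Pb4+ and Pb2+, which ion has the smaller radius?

Pb4+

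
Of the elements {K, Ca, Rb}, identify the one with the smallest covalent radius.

Ca

K is in period 4, group 1; Ca is in period 4, group 2; Rb is in period 5, group 1.
Moving right in a period, electrons are added to the same shell under a stronger nuclear pull, so atoms get smaller; moving down, a new shell is opened and atoms get larger.
Here both period and group differ, so the two effects have to be weighed against each other.
K > Ca: both are in period 4; the period trend gives K the larger value.
Rb > K: Rb sits below K in group 1, so the down-group effect alone puts Rb larger.
Tabulated atomic radius (pm): K 196, Ca 171, Rb 210.
The smallest covalent radius among these belongs to Ca.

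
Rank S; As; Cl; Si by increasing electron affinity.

Si is in period 3, group 14; S is in period 3, group 16; Cl is in period 3, group 17; As is in period 4, group 15.
Electron affinity generally becomes more exothermic across a period toward the halogens and less exothermic down a group.
These span different periods and groups, so the two trends combine.
Si > As: period and group pull opposite ways; the down-group shift dominates (134 vs 78 kJ/mol).
S > Si: S lies to the right of Si in period 3, so the across-period effect alone puts S higher.
Cl > S: both are in period 3; the period trend gives Cl the larger value.
Approximate values (kJ/mol): Si 134, S 200, Cl 349, As 78.
So from lowest to highest: As < Si < S < Cl.

As < Si < S < Cl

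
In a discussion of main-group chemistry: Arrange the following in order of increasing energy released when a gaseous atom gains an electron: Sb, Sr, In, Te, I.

Sr < In < Sb < Te < I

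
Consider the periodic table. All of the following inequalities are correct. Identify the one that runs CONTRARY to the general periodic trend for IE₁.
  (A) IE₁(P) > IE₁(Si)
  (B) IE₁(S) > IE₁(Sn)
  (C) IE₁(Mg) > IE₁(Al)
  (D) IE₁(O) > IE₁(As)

(C)

The general trend: IE₁ increases across a period and decreases down a group.
(A) P (period 3, group 15) vs Si (period 3, group 14): the stated order agrees with the simple trend.
(B) S (period 3, group 16) vs Sn (period 5, group 14): the stated order agrees with the simple trend.
(C) Mg (period 3, group 2) vs Al (period 3, group 13): the stated order contradicts the simple trend.
(D) O (period 2, group 16) vs As (period 4, group 15): the stated order agrees with the simple trend.
The exception is (C): Al's single 3p electron is easier to remove than one from Mg's filled 3s².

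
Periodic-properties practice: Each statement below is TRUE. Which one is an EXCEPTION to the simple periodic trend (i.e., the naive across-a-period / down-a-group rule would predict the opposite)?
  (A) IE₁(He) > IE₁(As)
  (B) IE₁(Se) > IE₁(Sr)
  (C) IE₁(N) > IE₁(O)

The general trend: IE₁ increases across a period and decreases down a group.
(A) He (period 1, group 18) vs As (period 4, group 15): the stated order agrees with the simple trend.
(B) Se (period 4, group 16) vs Sr (period 5, group 2): the stated order agrees with the simple trend.
(C) N (period 2, group 15) vs O (period 2, group 16): the stated order contradicts the simple trend.
The exception is (C): pairing an electron in O's 2p⁴ costs repulsion energy, so O ionizes more easily than half-filled N (2p³).

(C)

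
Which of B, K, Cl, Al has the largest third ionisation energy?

IE_3 is the cost of taking one more electron from the +2 cation: B²⁺ still has 1 valence electron; K²⁺ is already 1 electron into the core; Cl²⁺ still has 5 valence electrons; Al²⁺ still has 1 valence electron.
Pulling an electron out of a noble-gas core costs far more than removing a remaining valence electron, so K sits at the high end of IE_3.
Valence configurations: B²⁺ [He]2s¹, Cl²⁺ [Ne]3s²3p³, Al²⁺ [Ne]3s¹.
Approximate IE_3 values (kJ/mol): B 3660, K 4420, Cl 3822, Al 2745.
Putting it together, IE_3: Al < B < Cl < K.

K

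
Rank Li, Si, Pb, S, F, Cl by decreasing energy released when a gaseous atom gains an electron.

Li is in period 2, group 1; F is in period 2, group 17; Si is in period 3, group 14; S is in period 3, group 16; Cl is in period 3, group 17; Pb is in period 6, group 14.
Atoms with high Z_eff and room in the valence shell (especially the halogens) have the most exothermic electron affinities.
Neither a single period nor a single group — weigh both effects.
Li > Pb: the two effects oppose for this pair; the down-group effect wins (60 vs 35 kJ/mol).
Si > Li: period and group pull opposite ways; the across-period shift dominates (134 vs 60 kJ/mol).
S > Si: both are in period 3; the period trend gives S the larger value.
F > S: relative to S, both the across-period and down-group shifts push F's electron affinity up.
Cl > F: this pair runs against the simple trend — see the exception note.
Note the exception: Cl has a higher electron affinity than F, contrary to the simple trend — F's small 2p subshell makes the incoming electron feel strong e⁻–e⁻ repulsion, so Cl actually releases more energy on gaining an electron.
For reference (kJ/mol): Li 60, F 328, Si 134, S 200, Cl 349, Pb 35.
So from highest to lowest: Cl > F > S > Si > Li > Pb.

Cl, F, S, Si, Li, Pb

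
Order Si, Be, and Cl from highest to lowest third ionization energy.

Be > Cl > Si

After 2 electrons have been removed, what remains? Si²⁺ still has 2 valence electrons; Be²⁺ is the bare [He] core; Cl²⁺ still has 5 valence electrons.
Pulling an electron out of a noble-gas core costs far more than removing a remaining valence electron, so Be sits at the high end of IE_3.
Valence configurations: Si²⁺ [Ne]3s², Cl²⁺ [Ne]3s²3p³.
The numbers (kJ/mol): Si 3232, Be 14849, Cl 3822.
Overall IE_3 order: Si < Cl < Be.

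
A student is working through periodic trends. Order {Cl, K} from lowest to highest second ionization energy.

Consider each +1 ion: Cl⁺ still has 6 valence electrons; K⁺ is the bare [Ar] core.
Core electrons are held far more tightly than valence electrons, so K tops the IE_2 order.
Tabulated IE_2 (kJ/mol): Cl 2298, K 3052.
So the second ionization energies run Cl < K.

Cl, K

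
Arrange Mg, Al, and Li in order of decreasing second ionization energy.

Li > Al > Mg

IE_2 is the cost of taking one more electron from the +1 cation: Mg⁺ still has 1 valence electron; Al⁺ still has 2 valence electrons; Li⁺ is the bare [He] core.
Pulling an electron out of a noble-gas core costs far more than removing a remaining valence electron, so Li sits at the high end of IE_2.
Valence configurations: Mg⁺ [Ne]3s¹, Al⁺ [Ne]3s².
Approximate IE_2 values (kJ/mol): Mg 1451, Al 1817, Li 7298.
Hence IE_2: Mg < Al < Li.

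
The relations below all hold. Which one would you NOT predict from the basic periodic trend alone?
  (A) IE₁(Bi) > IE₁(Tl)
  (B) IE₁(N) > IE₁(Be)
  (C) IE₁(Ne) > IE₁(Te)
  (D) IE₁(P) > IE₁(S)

The general trend: first ionization energy increases across a period and decreases down a group.
(A) Bi (period 6, group 15) vs Tl (period 6, group 13): the stated order agrees with the simple trend.
(B) N (period 2, group 15) vs Be (period 2, group 2): the stated order agrees with the simple trend.
(C) Ne (period 2, group 18) vs Te (period 5, group 16): the stated order agrees with the simple trend.
(D) P (period 3, group 15) vs S (period 3, group 16): the stated order contradicts the simple trend.
The exception is (D): S (3p⁴) ionizes more easily than half-filled P (3p³) because the paired 3p electron in S is pushed out by e⁻–e⁻ repulsion.

(D)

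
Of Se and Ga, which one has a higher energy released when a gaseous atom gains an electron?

Adding an electron releases more energy for atoms nearer the top right (short of the noble gases).
All lie in period 4, so electron affinity increases left to right.
So Se has the higher energy released when a gaseous atom gains an electron (Se > Ga).

Se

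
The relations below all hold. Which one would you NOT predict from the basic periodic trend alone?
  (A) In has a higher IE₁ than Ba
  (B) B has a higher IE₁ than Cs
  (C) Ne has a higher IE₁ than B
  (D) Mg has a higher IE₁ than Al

(D)

The general trend: IE₁ increases across a period and decreases down a group.
(A) In (period 5, group 13) vs Ba (period 6, group 2): the stated order agrees with the simple trend.
(B) B (period 2, group 13) vs Cs (period 6, group 1): the stated order agrees with the simple trend.
(C) Ne (period 2, group 18) vs B (period 2, group 13): the stated order agrees with the simple trend.
(D) Mg (period 3, group 2) vs Al (period 3, group 13): the stated order contradicts the simple trend.
The exception is (D): Al's single 3p electron is easier to remove than one from Mg's filled 3s².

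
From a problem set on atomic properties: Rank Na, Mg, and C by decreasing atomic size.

Na > Mg > C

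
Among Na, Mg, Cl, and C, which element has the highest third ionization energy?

After 2 electrons have been removed, what remains? Na²⁺ is already 1 electron into the core; Mg²⁺ is the bare [Ne] core; Cl²⁺ still has 5 valence electrons; C²⁺ still has 2 valence electrons.
Pulling an electron out of a noble-gas core costs far more than removing a remaining valence electron, so Na and Mg sit at the high end of IE_3.
Valence configurations: Cl²⁺ [Ne]3s²3p³, C²⁺ [He]2s².
Tabulated IE_3 (kJ/mol): Na 6910, Mg 7733, Cl 3822, C 4620.
So the third ionization energies run Cl < C < Na < Mg.

Mg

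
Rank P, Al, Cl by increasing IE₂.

The second ionization energy removes an electron from the +1 ion. For each element: P⁺ still has 4 valence electrons; Al⁺ still has 2 valence electrons; Cl⁺ still has 6 valence electrons.
All are still removing valence electrons, so compare the +1 ions as you would atoms: IE_2 generally rises across a period (higher Z_eff) and falls down a group (larger shell), subject to the usual subshell exceptions.
Valence configurations: P⁺ [Ne]3s²3p², Al⁺ [Ne]3s², Cl⁺ [Ne]3s²3p⁴.
Approximate IE_2 values (kJ/mol): P 1907, Al 1817, Cl 2298.
Hence IE_2: Al < P < Cl.

Al, P, Cl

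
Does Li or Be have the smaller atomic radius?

Be

Li is in period 2, group 1; Be is in period 2, group 2.
Atomic radius shrinks across a period as nuclear charge pulls the same shell inward, and grows down a group as new shells are added.
All lie in period 2, so atomic radius increases right to left.
So Be has the smaller atomic radius (Be < Li).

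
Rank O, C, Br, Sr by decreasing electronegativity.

O > Br > C > Sr

C is in period 2, group 14; O is in period 2, group 16; Br is in period 4, group 17; Sr is in period 5, group 2.
Atoms toward the upper right of the periodic table pull bonding electrons most strongly.
Here both period and group differ, so the two effects have to be weighed against each other.
C > Sr: both effects reinforce here, so C is clearly the higher of the two.
Br > C: the two effects oppose for this pair; the across-period effect wins (2.96 vs 2.55).
O > Br: the two effects oppose for this pair; the down-group effect wins (3.44 vs 2.96).
Tabulated electronegativity (Pauling): C 2.55, O 3.44, Br 2.96, Sr 0.95.
So from highest to lowest: O > Br > C > Sr.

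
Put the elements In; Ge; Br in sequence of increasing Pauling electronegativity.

In < Ge < Br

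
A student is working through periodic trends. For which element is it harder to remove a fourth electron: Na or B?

B

The fourth ionization energy removes an electron from the +3 ion. For each element: Na³⁺ is already 2 electrons into the core; B³⁺ is the bare [He] core.
All of these are removing an electron from a noble-gas core or deeper; the smaller core (lower principal quantum number) is held far more tightly, and within a period the higher nuclear charge binds the same core more tightly.
Approximate IE_4 values (kJ/mol): Na 9543, B 25026.
Putting it together, IE_4: Na < B.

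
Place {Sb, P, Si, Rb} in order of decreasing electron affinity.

Si > Sb > P > Rb

Si is in period 3, group 14; P is in period 3, group 15; Rb is in period 5, group 1; Sb is in period 5, group 15.
Atoms with high Z_eff and room in the valence shell (especially the halogens) have the most exothermic electron affinities.
Here both period and group differ, so the two effects have to be weighed against each other.
P > Rb: both effects reinforce here, so P is clearly the higher of the two.
Sb > P: this pair runs against the simple trend — see the exception note.
Si > Sb: the two effects oppose for this pair; the down-group effect wins (134 vs 103 kJ/mol).
Note the exception: Sb has a higher electron affinity than P, contrary to the simple trend — both are half-filled np³, but the pairing/repulsion penalty for the added electron shrinks as the p orbitals become larger and more diffuse down the group, and for Sb that outweighs the weaker nuclear attraction.
Note the exception: Si has a higher electron affinity than P, contrary to the simple trend — adding an electron to P's half-filled 3p³ is unfavourable, so Si (3p²) has the more exothermic EA.
For reference (kJ/mol): Si 134, P 72, Rb 47, Sb 103.
So from highest to lowest: Si > Sb > P > Rb.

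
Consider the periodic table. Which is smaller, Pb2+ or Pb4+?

Pb4+

Both ions have Z = 82 protons, but Pb4+ has lost more electrons, so its remaining electrons feel a larger effective nuclear charge per electron and are pulled in more tightly.
Higher positive charge → smaller ion, so Pb2+ > Pb4+.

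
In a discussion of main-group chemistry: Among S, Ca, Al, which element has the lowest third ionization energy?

After 2 electrons have been removed, what remains? S²⁺ still has 4 valence electrons; Ca²⁺ is the bare [Ar] core; Al²⁺ still has 1 valence electron.
Core electrons are held far more tightly than valence electrons, so Ca tops the IE_3 order.
Valence configurations: S²⁺ [Ne]3s²3p², Al²⁺ [Ne]3s¹.
Approximate IE_3 values (kJ/mol): S 3357, Ca 4912, Al 2745.
Putting it together, IE_3: Al < S < Ca.

Al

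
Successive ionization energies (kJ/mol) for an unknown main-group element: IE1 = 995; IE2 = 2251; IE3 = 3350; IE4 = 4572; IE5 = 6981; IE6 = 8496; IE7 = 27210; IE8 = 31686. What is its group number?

Look for the largest jump between consecutive ionization energies: IE7/IE6 ≈ 3.2, far larger than any earlier ratio.
That jump marks the point where a core electron is being removed. So the atom has 6 valence electrons.
A main-group element with 6 valence electrons is in group 16.

Group 16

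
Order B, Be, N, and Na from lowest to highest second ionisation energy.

IE_2 is the cost of taking one more electron from the +1 cation: B⁺ still has 2 valence electrons; Be⁺ still has 1 valence electron; N⁺ still has 4 valence electrons; Na⁺ is the bare [Ne] core.
Core electrons are held far more tightly than valence electrons, so Na tops the IE_2 order.
Valence configurations: B⁺ [He]2s², Be⁺ [He]2s¹, N⁺ [He]2s²2p².
Approximate IE_2 values (kJ/mol): B 2427, Be 1757, N 2856, Na 4562.
Overall IE_2 order: Be < B < N < Na.

Be < B < N < Na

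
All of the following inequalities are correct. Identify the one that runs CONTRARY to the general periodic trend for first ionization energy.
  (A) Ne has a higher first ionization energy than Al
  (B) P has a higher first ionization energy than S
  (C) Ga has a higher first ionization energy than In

The general trend: first ionization energy increases across a period and decreases down a group.
(A) Ne (period 2, group 18) vs Al (period 3, group 13): the stated order agrees with the simple trend.
(B) P (period 3, group 15) vs S (period 3, group 16): the stated order contradicts the simple trend.
(C) Ga (period 4, group 13) vs In (period 5, group 13): the stated order agrees with the simple trend.
The exception is (B): S (3p⁴) ionizes more easily than half-filled P (3p³) because the paired 3p electron in S is pushed out by e⁻–e⁻ repulsion.

(B)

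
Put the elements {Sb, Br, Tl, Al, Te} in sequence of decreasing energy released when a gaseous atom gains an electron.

Br > Te > Sb > Al > Tl

Al is in period 3, group 13; Br is in period 4, group 17; Sb is in period 5, group 15; Te is in period 5, group 16; Tl is in period 6, group 13.
Atoms with high Z_eff and room in the valence shell (especially the halogens) have the most exothermic electron affinities.
Here both period and group differ, so the two effects have to be weighed against each other.
Al > Tl: Al sits above Tl in group 13, so the down-group effect alone puts Al higher.
Sb > Al: period and group pull opposite ways; the across-period shift dominates (103 vs 42 kJ/mol).
Te > Sb: Te lies to the right of Sb in period 5, so the across-period effect alone puts Te higher.
Br > Te: relative to Te, both the across-period and down-group shifts push Br's electron affinity up.
Approximate values (kJ/mol): Al 42, Br 325, Sb 103, Te 190, Tl 19.
So from highest to lowest: Br > Te > Sb > Al > Tl.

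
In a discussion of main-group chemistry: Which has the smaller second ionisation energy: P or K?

P

The second ionization energy removes an electron from the +1 ion. For each element: P⁺ still has 4 valence electrons; K⁺ is the bare [Ar] core.
Core electrons are held far more tightly than valence electrons, so K tops the IE_2 order.
Tabulated IE_2 (kJ/mol): P 1907, K 3052.
So the second ionization energies run P < K.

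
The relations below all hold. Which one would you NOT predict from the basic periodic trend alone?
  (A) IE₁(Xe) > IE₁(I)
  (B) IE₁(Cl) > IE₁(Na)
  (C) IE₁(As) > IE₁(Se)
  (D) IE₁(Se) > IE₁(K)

The general trend: first ionization energy increases across a period and decreases down a group.
(A) Xe (period 5, group 18) vs I (period 5, group 17): the stated order agrees with the simple trend.
(B) Cl (period 3, group 17) vs Na (period 3, group 1): the stated order agrees with the simple trend.
(C) As (period 4, group 15) vs Se (period 4, group 16): the stated order contradicts the simple trend.
(D) Se (period 4, group 16) vs K (period 4, group 1): the stated order agrees with the simple trend.
The exception is (C): Se (4p⁴) ionizes more easily than half-filled As (4p³).

(C)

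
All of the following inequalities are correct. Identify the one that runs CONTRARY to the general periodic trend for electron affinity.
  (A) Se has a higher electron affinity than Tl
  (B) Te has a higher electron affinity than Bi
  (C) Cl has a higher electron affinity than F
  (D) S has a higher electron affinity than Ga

(C)

The general trend: electron affinity increases across a period and decreases down a group.
(A) Se (period 4, group 16) vs Tl (period 6, group 13): the stated order agrees with the simple trend.
(B) Te (period 5, group 16) vs Bi (period 6, group 15): the stated order agrees with the simple trend.
(C) Cl (period 3, group 17) vs F (period 2, group 17): the stated order contradicts the simple trend.
(D) S (period 3, group 16) vs Ga (period 4, group 13): the stated order agrees with the simple trend.
The exception is (C): F's small 2p subshell makes the incoming electron feel strong e⁻–e⁻ repulsion, so Cl actually releases more energy on gaining an electron.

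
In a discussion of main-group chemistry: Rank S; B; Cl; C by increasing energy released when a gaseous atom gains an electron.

B < C < S < Cl

B is in period 2, group 13; C is in period 2, group 14; S is in period 3, group 16; Cl is in period 3, group 17.
EA tends to increase across a period and decrease down a group, though the pattern is less regular than for IE or radius.
Neither a single period nor a single group — weigh both effects.
C > B: both are in period 2; the period trend gives C the larger value.
S > C: period and group pull opposite ways; the across-period shift dominates (200 vs 122 kJ/mol).
Cl > S: both are in period 3; the period trend gives Cl the larger value.
For reference (kJ/mol): B 27, C 122, S 200, Cl 349.
So from lowest to highest: B < C < S < Cl.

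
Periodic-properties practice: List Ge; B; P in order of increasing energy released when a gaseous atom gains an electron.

B < P < Ge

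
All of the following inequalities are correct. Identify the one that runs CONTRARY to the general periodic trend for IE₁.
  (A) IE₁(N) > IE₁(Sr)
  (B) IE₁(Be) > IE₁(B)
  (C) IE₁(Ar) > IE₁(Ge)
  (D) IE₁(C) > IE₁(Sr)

The general trend: IE₁ increases across a period and decreases down a group.
(A) N (period 2, group 15) vs Sr (period 5, group 2): the stated order agrees with the simple trend.
(B) Be (period 2, group 2) vs B (period 2, group 13): the stated order contradicts the simple trend.
(C) Ar (period 3, group 18) vs Ge (period 4, group 14): the stated order agrees with the simple trend.
(D) C (period 2, group 14) vs Sr (period 5, group 2): the stated order agrees with the simple trend.
The exception is (B): removing B's lone 2p electron is easier than breaking Be's filled 2s².

(B)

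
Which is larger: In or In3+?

In

Forming In3+ removes 3 electrons from In. Fewer electrons for the same nuclear charge means less shielding and a higher Z_eff on the remaining electrons, and for main-group metals the entire outer shell is lost.
A cation is smaller than its parent atom: In3+ < In.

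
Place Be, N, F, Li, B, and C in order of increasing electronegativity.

Li < Be < B < C < N < F

Li is in period 2, group 1; Be is in period 2, group 2; B is in period 2, group 13; C is in period 2, group 14; N is in period 2, group 15; F is in period 2, group 17.
EN rises left→right (higher Z_eff, smaller atoms) and falls top→bottom (larger, more shielded atoms).
All lie in period 2, so electronegativity increases left to right.
So from lowest to highest: Li < Be < B < C < N < F.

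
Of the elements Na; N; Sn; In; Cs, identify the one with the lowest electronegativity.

N is in period 2, group 15; Na is in period 3, group 1; In is in period 5, group 13; Sn is in period 5, group 14; Cs is in period 6, group 1.
EN rises left→right (higher Z_eff, smaller atoms) and falls top→bottom (larger, more shielded atoms).
Here both period and group differ, so the two effects have to be weighed against each other.
Na > Cs: Na sits above Cs in group 1, so the down-group effect alone puts Na higher.
In > Na: period and group pull opposite ways; the across-period shift dominates (1.78 vs 0.93).
Sn > In: both are in period 5; the period trend gives Sn the larger value.
N > Sn: relative to Sn, both the across-period and down-group shifts push N's electronegativity up.
Tabulated electronegativity (Pauling): N 3.04, Na 0.93, In 1.78, Sn 1.96, Cs 0.79.
The lowest electronegativity among these belongs to Cs.

Cs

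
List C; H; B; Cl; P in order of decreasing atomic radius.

P > Cl > B > C > H

H is in period 1, group 1; B is in period 2, group 13; C is in period 2, group 14; P is in period 3, group 15; Cl is in period 3, group 17.
Moving right in a period, electrons are added to the same shell under a stronger nuclear pull, so atoms get smaller; moving down, a new shell is opened and atoms get larger.
Here both period and group differ, so the two effects have to be weighed against each other.
C > H: the two effects oppose for this pair; the down-group effect wins (75 vs 32 pm).
B > C: B lies to the left of C in period 2, so the across-period effect alone puts B larger.
Cl > B: period and group pull opposite ways; the down-group shift dominates (99 vs 85 pm).
P > Cl: P lies to the left of Cl in period 3, so the across-period effect alone puts P larger.
Tabulated atomic radius (pm): H 32, B 85, C 75, P 111, Cl 99.
So from largest to smallest: P > Cl > B > C > H.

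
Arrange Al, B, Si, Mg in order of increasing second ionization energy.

Mg < Si < Al < B

The second ionization energy removes an electron from the +1 ion. For each element: Al⁺ still has 2 valence electrons; B⁺ still has 2 valence electrons; Si⁺ still has 3 valence electrons; Mg⁺ still has 1 valence electron.
All are still removing valence electrons, so compare the +1 ions as you would atoms: IE_2 generally rises across a period (higher Z_eff) and falls down a group (larger shell), subject to the usual subshell exceptions.
Valence configurations: Al⁺ [Ne]3s², B⁺ [He]2s², Si⁺ [Ne]3s²3p¹, Mg⁺ [Ne]3s¹.
Si⁺ loses a lone 3p electron whereas Al⁺ must break into a filled 3s² pair, so IE_2(Al) > IE_2(Si) even though Si has the higher nuclear charge.
Approximate IE_2 values (kJ/mol): Al 1817, B 2427, Si 1577, Mg 1451.
Overall IE_2 order: Mg < Si < Al < B.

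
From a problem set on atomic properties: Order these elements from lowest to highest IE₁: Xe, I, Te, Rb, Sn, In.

Rb is in period 5, group 1; In is in period 5, group 13; Sn is in period 5, group 14; Te is in period 5, group 16; I is in period 5, group 17; Xe is in period 5, group 18.
Across a period the outer electron is held more tightly (higher IE₁); down a group it sits in a higher shell, more shielded, and comes off more easily.
All lie in period 5, so first ionization energy increases left to right.
So from lowest to highest: Rb < In < Sn < Te < I < Xe.

Rb < In < Sn < Te < I < Xe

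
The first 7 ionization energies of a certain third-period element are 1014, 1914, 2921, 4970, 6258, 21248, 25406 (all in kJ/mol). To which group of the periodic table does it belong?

Look for the largest jump between consecutive ionization energies: IE6/IE5 ≈ 3.4, far larger than any earlier ratio.
That jump marks the point where a core electron is being removed. So the atom has 5 valence electrons.
A main-group element with 5 valence electrons is in group 15.

Group 15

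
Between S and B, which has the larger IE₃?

IE_3 is the cost of taking one more electron from the +2 cation: S²⁺ still has 4 valence electrons; B²⁺ still has 1 valence electron.
All are still removing valence electrons, so compare the +2 ions as you would atoms: IE_3 generally rises across a period (higher Z_eff) and falls down a group (larger shell), subject to the usual subshell exceptions.
Valence configurations: S²⁺ [Ne]3s²3p², B²⁺ [He]2s¹.
The numbers (kJ/mol): S 3357, B 3660.
So the third ionization energies run S < B.

B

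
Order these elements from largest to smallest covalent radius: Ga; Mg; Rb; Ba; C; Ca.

C is in period 2, group 14; Mg is in period 3, group 2; Ca is in period 4, group 2; Ga is in period 4, group 13; Rb is in period 5, group 1; Ba is in period 6, group 2.
Moving right in a period, electrons are added to the same shell under a stronger nuclear pull, so atoms get smaller; moving down, a new shell is opened and atoms get larger.
Here both period and group differ, so the two effects have to be weighed against each other.
Ga > C: relative to C, both the across-period and down-group shifts push Ga's atomic radius up.
Mg > Ga: the two effects oppose for this pair; the across-period effect wins (139 vs 124 pm).
Ca > Mg: Ca sits below Mg in group 2, so the down-group effect alone puts Ca larger.
Ba > Ca: Ba sits below Ca in group 2, so the down-group effect alone puts Ba larger.
Rb > Ba: period and group pull opposite ways; the across-period shift dominates (210 vs 196 pm).
For reference (pm): C 75, Mg 139, Ca 171, Ga 124, Rb 210, Ba 196.
So from largest to smallest: Rb > Ba > Ca > Mg > Ga > C.

Rb > Ba > Ca > Mg > Ga > C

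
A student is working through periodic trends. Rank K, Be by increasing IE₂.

Be < K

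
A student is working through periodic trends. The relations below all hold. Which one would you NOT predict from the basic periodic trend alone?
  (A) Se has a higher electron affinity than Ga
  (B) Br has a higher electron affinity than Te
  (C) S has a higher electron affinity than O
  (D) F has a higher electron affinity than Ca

The general trend: electron affinity increases across a period and decreases down a group.
(A) Se (period 4, group 16) vs Ga (period 4, group 13): the stated order agrees with the simple trend.
(B) Br (period 4, group 17) vs Te (period 5, group 16): the stated order agrees with the simple trend.
(C) S (period 3, group 16) vs O (period 2, group 16): the stated order contradicts the simple trend.
(D) F (period 2, group 17) vs Ca (period 4, group 2): the stated order agrees with the simple trend.
The exception is (C): the compact 2p subshell of O repels the added electron more than S's larger 3p does.

(C)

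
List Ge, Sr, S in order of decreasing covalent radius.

Sr, Ge, S

S is in period 3, group 16; Ge is in period 4, group 14; Sr is in period 5, group 2.
Moving right in a period, electrons are added to the same shell under a stronger nuclear pull, so atoms get smaller; moving down, a new shell is opened and atoms get larger.
These span different periods and groups, so the two trends combine.
Ge > S: relative to S, both the across-period and down-group shifts push Ge's atomic radius up.
Sr > Ge: both effects reinforce here, so Sr is clearly the larger of the two.
Tabulated atomic radius (pm): S 103, Ge 121, Sr 185.
So from largest to smallest: Sr > Ge > S.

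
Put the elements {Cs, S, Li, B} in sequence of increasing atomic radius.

B < S < Li < Cs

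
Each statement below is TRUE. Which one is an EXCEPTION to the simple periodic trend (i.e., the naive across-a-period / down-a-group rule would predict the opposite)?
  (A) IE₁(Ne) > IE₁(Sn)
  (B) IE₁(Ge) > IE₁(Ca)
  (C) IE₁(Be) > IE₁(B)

(C)

The general trend: first ionisation energy increases across a period and decreases down a group.
(A) Ne (period 2, group 18) vs Sn (period 5, group 14): the stated order agrees with the simple trend.
(B) Ge (period 4, group 14) vs Ca (period 4, group 2): the stated order agrees with the simple trend.
(C) Be (period 2, group 2) vs B (period 2, group 13): the stated order contradicts the simple trend.
The exception is (C): removing B's lone 2p electron is easier than breaking Be's filled 2s².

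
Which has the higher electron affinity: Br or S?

Br

S is in period 3, group 16; Br is in period 4, group 17.
Atoms with high Z_eff and room in the valence shell (especially the halogens) have the most exothermic electron affinities.
A diagonal step moves right (one effect) and down (the opposite effect) at once.
Br > S: period and group pull opposite ways; the across-period shift dominates (325 vs 200 kJ/mol).
Tabulated electron affinity (kJ/mol): S 200, Br 325.
So Br has the higher electron affinity (Br > S).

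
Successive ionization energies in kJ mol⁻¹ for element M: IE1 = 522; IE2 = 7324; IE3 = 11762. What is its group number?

Group 1

Look for the largest jump between consecutive ionization energies: IE2/IE1 ≈ 14.0, far larger than any earlier ratio.
That jump marks the point where a core electron is being removed. So the atom has 1 valence electron.
A main-group element with 1 valence electron is in group 1.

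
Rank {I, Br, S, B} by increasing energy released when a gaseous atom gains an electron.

B < S < I < Br

B is in period 2, group 13; S is in period 3, group 16; Br is in period 4, group 17; I is in period 5, group 17.
Electron affinity generally becomes more exothermic across a period toward the halogens and less exothermic down a group.
Here both period and group differ, so the two effects have to be weighed against each other.
S > B: period and group pull opposite ways; the across-period shift dominates (200 vs 27 kJ/mol).
I > S: period and group pull opposite ways; the across-period shift dominates (295 vs 200 kJ/mol).
Br > I: Br sits above I in group 17, so the down-group effect alone puts Br higher.
For reference (kJ/mol): B 27, S 200, Br 325, I 295.
So from lowest to highest: B < S < I < Br.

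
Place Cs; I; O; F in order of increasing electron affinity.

Cs, O, I, F

O is in period 2, group 16; F is in period 2, group 17; I is in period 5, group 17; Cs is in period 6, group 1.
Adding an electron releases more energy for atoms nearer the top right (short of the noble gases).
These span different periods and groups, so the two trends combine.
O > Cs: both effects reinforce here, so O is clearly the higher of the two.
I > O: the two effects oppose for this pair; the across-period effect wins (295 vs 141 kJ/mol).
F > I: they share group 17; the group trend gives F the larger value.
Tabulated electron affinity (kJ/mol): O 141, F 328, I 295, Cs 46.
So from lowest to highest: Cs < O < I < F.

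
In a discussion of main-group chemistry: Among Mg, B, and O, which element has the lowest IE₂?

Mg

The second ionization energy removes an electron from the +1 ion. For each element: Mg⁺ still has 1 valence electron; B⁺ still has 2 valence electrons; O⁺ still has 5 valence electrons.
All are still removing valence electrons, so compare the +1 ions as you would atoms: IE_2 generally rises across a period (higher Z_eff) and falls down a group (larger shell), subject to the usual subshell exceptions.
Valence configurations: Mg⁺ [Ne]3s¹, B⁺ [He]2s², O⁺ [He]2s²2p³.
The numbers (kJ/mol): Mg 1451, B 2427, O 3388.
Putting it together, IE_2: Mg < B < O.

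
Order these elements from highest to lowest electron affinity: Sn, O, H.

H is in period 1, group 1; O is in period 2, group 16; Sn is in period 5, group 14.
EA tends to increase across a period and decrease down a group, though the pattern is less regular than for IE or radius.
Neither a single period nor a single group — weigh both effects.
Sn > H: the two effects oppose for this pair; the across-period effect wins (107 vs 73 kJ/mol).
O > Sn: both effects reinforce here, so O is clearly the higher of the two.
For reference (kJ/mol): H 73, O 141, Sn 107.
So from highest to lowest: O > Sn > H.

O > Sn > H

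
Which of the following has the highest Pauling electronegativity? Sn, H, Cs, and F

F

H is in period 1, group 1; F is in period 2, group 17; Sn is in period 5, group 14; Cs is in period 6, group 1.
EN rises left→right (higher Z_eff, smaller atoms) and falls top→bottom (larger, more shielded atoms).
Neither a single period nor a single group — weigh both effects.
Sn > Cs: both effects reinforce here, so Sn is clearly the higher of the two.
H > Sn: the two effects oppose for this pair; the down-group effect wins (2.20 vs 1.96).
F > H: the two effects oppose for this pair; the across-period effect wins (3.98 vs 2.20).
Approximate values (Pauling): H 2.20, F 3.98, Sn 1.96, Cs 0.79.
The highest Pauling electronegativity among these belongs to F.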